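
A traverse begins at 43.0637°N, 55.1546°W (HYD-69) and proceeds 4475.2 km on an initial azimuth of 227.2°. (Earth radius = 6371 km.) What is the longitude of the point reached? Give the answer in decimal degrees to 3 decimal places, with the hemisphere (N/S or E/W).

δ = d/R = 4475.2/6371 = 0.702433 rad
φ₂ = arcsin(sin φ₁ cos δ + cos φ₁ sin δ cos θ)
   = arcsin(0.68281·0.76327 + 0.73060·0.64608·-0.67944) = 11.56391°
λ₂ = λ₁ + atan2(sin θ sin δ cos φ₁, cos δ − sin φ₁ sin φ₂) = -84.09289°

84.093°W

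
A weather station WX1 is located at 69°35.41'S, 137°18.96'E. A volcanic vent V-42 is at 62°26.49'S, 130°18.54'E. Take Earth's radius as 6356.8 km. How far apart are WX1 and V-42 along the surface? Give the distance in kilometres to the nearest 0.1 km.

852.5 km

WX1: φ = -69.59017°, λ = +137.31600°
V-42: φ = -62.44150°, λ = +130.30900°
Δφ = 7.1487°,  Δλ = -7.0070°
a = sin²(Δφ/2) + cos φ₁ cos φ₂ sin²(Δλ/2) = 0.004489
c = 2·arcsin(√a) = 0.134104 rad = 7.6836°
d = R·c = 6356.8 × 0.134104 = 852.5 km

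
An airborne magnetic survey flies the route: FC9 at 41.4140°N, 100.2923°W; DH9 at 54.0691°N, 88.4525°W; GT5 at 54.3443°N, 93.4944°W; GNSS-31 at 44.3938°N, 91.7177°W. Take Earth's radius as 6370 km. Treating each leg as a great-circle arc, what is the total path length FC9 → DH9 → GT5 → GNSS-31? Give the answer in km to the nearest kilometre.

FC9→DH9: c = 0.260179 rad, d = 1657.34 km
DH9→GT5: c = 0.051679 rad, d = 329.20 km
GT5→GNSS-31: c = 0.174824 rad, d = 1113.63 km
Total = 1657.34 + 329.20 + 1113.63 = 3100.17 km

3100 km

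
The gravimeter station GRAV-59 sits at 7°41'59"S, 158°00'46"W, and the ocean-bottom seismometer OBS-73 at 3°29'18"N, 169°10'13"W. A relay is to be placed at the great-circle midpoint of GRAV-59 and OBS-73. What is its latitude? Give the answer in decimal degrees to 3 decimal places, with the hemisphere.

2.116°S

GRAV-59: φ = -7.69972°, λ = -158.01278°
OBS-73: φ = +3.48833°, λ = -169.17028°
Bx = cos φ₂ cos Δλ = 0.979281,  By = cos φ₂ sin Δλ = -0.193148
φₘ = atan2(sin φ₁ + sin φ₂, √((cos φ₁ + Bx)² + By²)) = -2.11571°
λₘ = λ₁ + atan2(By, cos φ₁ + Bx) = -163.61168°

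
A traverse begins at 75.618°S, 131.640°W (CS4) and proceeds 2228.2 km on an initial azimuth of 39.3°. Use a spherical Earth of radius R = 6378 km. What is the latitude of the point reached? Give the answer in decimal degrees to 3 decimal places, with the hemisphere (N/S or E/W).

57.603°S

δ = d/R = 2228.2/6378 = 0.349357 rad
φ₂ = arcsin(sin φ₁ cos δ + cos φ₁ sin δ cos θ)
   = arcsin(-0.96866·0.93959 + 0.24839·0.34229·0.77384) = -57.60286°
λ₂ = λ₁ + atan2(sin θ sin δ cos φ₁, cos δ − sin φ₁ sin φ₂) = -107.77114°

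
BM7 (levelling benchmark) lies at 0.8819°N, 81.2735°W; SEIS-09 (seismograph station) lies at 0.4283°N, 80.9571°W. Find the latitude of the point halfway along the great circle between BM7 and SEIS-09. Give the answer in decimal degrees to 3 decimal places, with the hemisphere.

Bx = cos φ₂ cos Δλ = 0.999957,  By = cos φ₂ sin Δλ = 0.005522
φₘ = atan2(sin φ₁ + sin φ₂, √((cos φ₁ + Bx)² + By²)) = 0.65510°
λₘ = λ₁ + atan2(By, cos φ₁ + Bx) = -81.11529°

0.655°N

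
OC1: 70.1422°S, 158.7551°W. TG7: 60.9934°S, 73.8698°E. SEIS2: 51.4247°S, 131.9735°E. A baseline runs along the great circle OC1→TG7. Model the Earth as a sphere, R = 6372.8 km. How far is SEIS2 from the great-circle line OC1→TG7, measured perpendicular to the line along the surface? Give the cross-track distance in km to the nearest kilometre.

2988 km

δ₁₃ = central angle OC1→SEIS2 = 0.626182 rad  (haversine)
θ₁₃ = bearing OC1→SEIS2 = 264.321°,  θ₁₂ = bearing OC1→TG7 = 213.878°
dₓₜ = R·arcsin(sin δ₁₃ · sin(θ₁₃ − θ₁₂)) = 6372.8·arcsin(0.58606·sin(50.443°)) = 2987.776 km
|dₓₜ| = 2987.776 km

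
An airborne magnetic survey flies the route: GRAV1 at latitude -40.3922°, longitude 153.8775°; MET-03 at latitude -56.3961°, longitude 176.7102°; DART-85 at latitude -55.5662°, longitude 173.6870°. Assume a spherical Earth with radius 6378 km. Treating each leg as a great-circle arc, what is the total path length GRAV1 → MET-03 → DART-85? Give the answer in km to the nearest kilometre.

GRAV1→MET-03: c = 0.381215 rad, d = 2431.39 km
MET-03→DART-85: c = 0.032878 rad, d = 209.70 km
Total = 2431.39 + 209.70 = 2641.09 km

2641 km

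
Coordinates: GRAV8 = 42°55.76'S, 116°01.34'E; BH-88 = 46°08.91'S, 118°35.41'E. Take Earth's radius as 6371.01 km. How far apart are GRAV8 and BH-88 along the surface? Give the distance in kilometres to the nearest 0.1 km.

411.7 km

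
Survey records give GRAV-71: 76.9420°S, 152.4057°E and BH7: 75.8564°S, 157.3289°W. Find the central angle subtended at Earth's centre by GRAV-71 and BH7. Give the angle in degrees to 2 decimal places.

11.51°

Δφ = 1.0856°,  Δλ = 50.2654°
a = sin²(Δφ/2) + cos φ₁ cos φ₂ sin²(Δλ/2) = 0.010048
c = 2·arcsin(√a) = 0.200821 rad = 11.5062°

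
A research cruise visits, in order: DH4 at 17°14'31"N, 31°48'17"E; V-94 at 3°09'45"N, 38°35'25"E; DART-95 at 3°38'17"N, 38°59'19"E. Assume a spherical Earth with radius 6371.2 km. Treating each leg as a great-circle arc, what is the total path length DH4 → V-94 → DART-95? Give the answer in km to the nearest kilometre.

DH4: φ = +17.24194°, λ = +31.80472°
V-94: φ = +3.16250°, λ = +38.59028°
DART-95: φ = +3.63806°, λ = +38.98861°
DH4→V-94: c = 0.271836 rad, d = 1731.92 km
V-94→DART-95: c = 0.010819 rad, d = 68.93 km
Total = 1731.92 + 68.93 = 1800.85 km

1801 km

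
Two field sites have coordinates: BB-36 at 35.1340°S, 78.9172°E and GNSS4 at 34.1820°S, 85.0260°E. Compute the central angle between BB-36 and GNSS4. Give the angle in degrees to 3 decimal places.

Δφ = 0.9520°,  Δλ = 6.1088°
a = sin²(Δφ/2) + cos φ₁ cos φ₂ sin²(Δλ/2) = 0.001990
c = 2·arcsin(√a) = 0.089245 rad = 5.1134°

5.113°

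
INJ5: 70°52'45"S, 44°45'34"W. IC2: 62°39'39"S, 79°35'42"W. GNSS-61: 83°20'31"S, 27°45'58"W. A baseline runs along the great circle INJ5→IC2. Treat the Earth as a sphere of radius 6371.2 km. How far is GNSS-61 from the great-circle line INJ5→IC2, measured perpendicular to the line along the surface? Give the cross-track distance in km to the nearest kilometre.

1321 km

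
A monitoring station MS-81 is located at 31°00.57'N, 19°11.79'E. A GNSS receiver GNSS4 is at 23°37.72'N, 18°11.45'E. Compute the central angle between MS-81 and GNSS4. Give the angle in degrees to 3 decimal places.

7.435°

MS-81: φ = +31.00950°, λ = +19.19650°
GNSS4: φ = +23.62867°, λ = +18.19083°
Δφ = -7.3808°,  Δλ = -1.0057°
a = sin²(Δφ/2) + cos φ₁ cos φ₂ sin²(Δλ/2) = 0.004203
c = 2·arcsin(√a) = 0.129758 rad = 7.4346°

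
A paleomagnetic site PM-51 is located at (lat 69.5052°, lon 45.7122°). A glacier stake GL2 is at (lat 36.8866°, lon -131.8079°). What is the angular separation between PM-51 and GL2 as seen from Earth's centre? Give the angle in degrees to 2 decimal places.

Δφ = -32.6186°,  Δλ = -177.5201°
a = sin²(Δφ/2) + cos φ₁ cos φ₂ sin²(Δλ/2) = 0.358767
c = 2·arcsin(√a) = 1.284432 rad = 73.5925°

73.59°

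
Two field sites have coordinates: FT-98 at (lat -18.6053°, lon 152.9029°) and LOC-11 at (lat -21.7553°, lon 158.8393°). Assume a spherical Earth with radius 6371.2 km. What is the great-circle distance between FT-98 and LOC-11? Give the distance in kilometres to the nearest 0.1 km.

Δφ = -3.1500°,  Δλ = 5.9364°
a = sin²(Δφ/2) + cos φ₁ cos φ₂ sin²(Δλ/2) = 0.003116
c = 2·arcsin(√a) = 0.111694 rad = 6.3996°
d = R·c = 6371.2 × 0.111694 = 711.6 km

711.6 km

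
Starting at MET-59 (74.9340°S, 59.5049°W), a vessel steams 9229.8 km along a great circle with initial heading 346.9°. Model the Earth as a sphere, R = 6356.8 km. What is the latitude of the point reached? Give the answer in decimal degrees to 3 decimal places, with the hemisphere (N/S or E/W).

δ = d/R = 9229.8/6356.8 = 1.451957 rad
φ₂ = arcsin(sin φ₁ cos δ + cos φ₁ sin δ cos θ)
   = arcsin(-0.96563·0.11856 + 0.25993·0.99295·0.97398) = 7.86832°
λ₂ = λ₁ + atan2(sin θ sin δ cos φ₁, cos δ − sin φ₁ sin φ₂) = -72.63669°

7.868°N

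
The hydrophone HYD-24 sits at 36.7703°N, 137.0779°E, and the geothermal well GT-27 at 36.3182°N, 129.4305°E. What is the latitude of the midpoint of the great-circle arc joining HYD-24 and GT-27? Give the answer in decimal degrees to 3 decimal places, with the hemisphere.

36.605°N

Bx = cos φ₂ cos Δλ = 0.798574,  By = cos φ₂ sin Δλ = -0.107225
φₘ = atan2(sin φ₁ + sin φ₂, √((cos φ₁ + Bx)² + By²)) = 36.60535°
λₘ = λ₁ + atan2(By, cos φ₁ + Bx) = 133.24300°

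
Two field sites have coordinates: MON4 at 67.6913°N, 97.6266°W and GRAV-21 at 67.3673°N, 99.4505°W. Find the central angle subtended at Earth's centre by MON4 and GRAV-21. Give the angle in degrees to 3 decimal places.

Δφ = -0.3240°,  Δλ = -1.8239°
a = sin²(Δφ/2) + cos φ₁ cos φ₂ sin²(Δλ/2) = 0.000045
c = 2·arcsin(√a) = 0.013416 rad = 0.7687°

0.769°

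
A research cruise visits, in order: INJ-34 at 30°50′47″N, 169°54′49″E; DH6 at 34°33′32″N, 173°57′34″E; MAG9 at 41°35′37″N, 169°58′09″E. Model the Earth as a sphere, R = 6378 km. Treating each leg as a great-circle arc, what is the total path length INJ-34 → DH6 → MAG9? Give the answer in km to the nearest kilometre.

1418 km

INJ-34: φ = +30.84639°, λ = +169.91361°
DH6: φ = +34.55889°, λ = +173.95944°
MAG9: φ = +41.59361°, λ = +169.96917°
INJ-34→DH6: c = 0.087898 rad, d = 560.61 km
DH6→MAG9: c = 0.134421 rad, d = 857.34 km
Total = 560.61 + 857.34 = 1417.95 km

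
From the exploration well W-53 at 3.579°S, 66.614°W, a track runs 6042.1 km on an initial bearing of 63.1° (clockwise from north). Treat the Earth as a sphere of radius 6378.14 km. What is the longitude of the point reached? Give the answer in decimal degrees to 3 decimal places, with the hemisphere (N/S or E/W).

16.528°W

δ = d/R = 6042.1/6378.14 = 0.947314 rad
φ₂ = arcsin(sin φ₁ cos δ + cos φ₁ sin δ cos θ)
   = arcsin(-0.06242·0.58387 + 0.99805·0.81185·0.45243) = 19.27758°
λ₂ = λ₁ + atan2(sin θ sin δ cos φ₁, cos δ − sin φ₁ sin φ₂) = -16.52767°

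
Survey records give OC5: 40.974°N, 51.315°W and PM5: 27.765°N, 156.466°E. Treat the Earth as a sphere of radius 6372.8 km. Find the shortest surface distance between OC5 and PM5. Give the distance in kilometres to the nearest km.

Δφ = -13.2090°,  Δλ = -152.2190°
a = sin²(Δφ/2) + cos φ₁ cos φ₂ sin²(Δλ/2) = 0.642806
c = 2·arcsin(√a) = 1.860440 rad = 106.5954°
d = R·c = 6372.8 × 1.860440 = 11856.2 km

11856 km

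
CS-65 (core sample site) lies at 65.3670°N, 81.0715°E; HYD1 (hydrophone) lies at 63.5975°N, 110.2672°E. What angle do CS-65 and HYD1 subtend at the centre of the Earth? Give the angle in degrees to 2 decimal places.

12.58°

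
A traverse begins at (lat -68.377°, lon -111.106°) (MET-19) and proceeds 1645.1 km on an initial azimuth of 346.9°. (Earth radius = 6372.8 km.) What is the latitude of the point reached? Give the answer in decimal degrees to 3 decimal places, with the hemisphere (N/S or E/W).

δ = d/R = 1645.1/6372.8 = 0.258144 rad
φ₂ = arcsin(sin φ₁ cos δ + cos φ₁ sin δ cos θ)
   = arcsin(-0.92963·0.96687 + 0.36850·0.25529·0.97398) = -53.82340°
λ₂ = λ₁ + atan2(sin θ sin δ cos φ₁, cos δ − sin φ₁ sin φ₂) = -116.73138°

53.823°S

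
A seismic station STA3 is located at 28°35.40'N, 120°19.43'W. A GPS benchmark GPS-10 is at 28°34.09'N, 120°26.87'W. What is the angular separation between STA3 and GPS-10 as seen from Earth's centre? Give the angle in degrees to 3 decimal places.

0.111°

STA3: φ = +28.59000°, λ = -120.32383°
GPS-10: φ = +28.56817°, λ = -120.44783°
Δφ = -0.0218°,  Δλ = -0.1240°
a = sin²(Δφ/2) + cos φ₁ cos φ₂ sin²(Δλ/2) = 0.000001
c = 2·arcsin(√a) = 0.001938 rad = 0.1111°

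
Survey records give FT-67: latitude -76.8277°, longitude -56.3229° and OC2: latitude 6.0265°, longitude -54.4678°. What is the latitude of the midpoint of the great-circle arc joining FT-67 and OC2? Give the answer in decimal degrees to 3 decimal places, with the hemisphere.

35.403°S

Bx = cos φ₂ cos Δλ = 0.993952,  By = cos φ₂ sin Δλ = 0.032193
φₘ = atan2(sin φ₁ + sin φ₂, √((cos φ₁ + Bx)² + By²)) = -35.40275°
λₘ = λ₁ + atan2(By, cos φ₁ + Bx) = -54.81361°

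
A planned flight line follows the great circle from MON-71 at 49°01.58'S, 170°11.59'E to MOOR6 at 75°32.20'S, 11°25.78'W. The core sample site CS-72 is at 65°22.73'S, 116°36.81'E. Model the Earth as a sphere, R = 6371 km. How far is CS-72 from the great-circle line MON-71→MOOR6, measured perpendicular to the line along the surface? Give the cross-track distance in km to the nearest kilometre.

2202 km

MON-71: φ = -49.02633°, λ = +170.19317°
MOOR6: φ = -75.53667°, λ = -11.42967°
CS-72: φ = -65.37883°, λ = +116.61350°
δ₁₃ = central angle MON-71→CS-72 = 0.557547 rad  (haversine)
θ₁₃ = bearing MON-71→CS-72 = 219.317°,  θ₁₂ = bearing MON-71→MOOR6 = 179.508°
dₓₜ = R·arcsin(sin δ₁₃ · sin(θ₁₃ − θ₁₂)) = 6371·arcsin(0.52911·sin(39.809°)) = 2201.729 km
|dₓₜ| = 2201.729 km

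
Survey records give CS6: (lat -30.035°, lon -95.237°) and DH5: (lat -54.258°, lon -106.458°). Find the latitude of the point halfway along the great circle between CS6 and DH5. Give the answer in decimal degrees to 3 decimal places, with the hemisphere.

Bx = cos φ₂ cos Δλ = 0.572970,  By = cos φ₂ sin Δλ = -0.113669
φₘ = atan2(sin φ₁ + sin φ₂, √((cos φ₁ + Bx)² + By²)) = -42.27823°
λₘ = λ₁ + atan2(By, cos φ₁ + Bx) = -99.75449°

42.278°S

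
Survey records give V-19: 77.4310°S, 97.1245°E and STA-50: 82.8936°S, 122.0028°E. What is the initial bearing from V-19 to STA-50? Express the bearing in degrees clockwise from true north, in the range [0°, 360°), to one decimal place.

Δλ = 24.8783°
y = sin Δλ · cos φ₂ = 0.052045
x = cos φ₁ sin φ₂ − sin φ₁ cos φ₂ cos Δλ = -0.106401
θ = atan2(y, x) = 153.9350° → 153.9350° (mod 360°)

153.9°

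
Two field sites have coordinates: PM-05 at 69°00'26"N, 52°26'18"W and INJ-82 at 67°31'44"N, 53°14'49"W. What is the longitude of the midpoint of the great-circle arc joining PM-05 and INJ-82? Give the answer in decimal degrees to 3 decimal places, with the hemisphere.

52.856°W

PM-05: φ = +69.00722°, λ = -52.43833°
INJ-82: φ = +67.52889°, λ = -53.24694°
Bx = cos φ₂ cos Δλ = 0.382179,  By = cos φ₂ sin Δλ = -0.005394
φₘ = atan2(sin φ₁ + sin φ₂, √((cos φ₁ + Bx)² + By²)) = 68.26855°
λₘ = λ₁ + atan2(By, cos φ₁ + Bx) = -52.85573°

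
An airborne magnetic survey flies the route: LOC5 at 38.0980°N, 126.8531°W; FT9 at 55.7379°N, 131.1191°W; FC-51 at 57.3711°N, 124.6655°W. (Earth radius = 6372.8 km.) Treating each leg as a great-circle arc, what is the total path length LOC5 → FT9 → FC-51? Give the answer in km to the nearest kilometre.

2423 km

LOC5→FT9: c = 0.311899 rad, d = 1987.67 km
FT9→FC-51: c = 0.068275 rad, d = 435.10 km
Total = 1987.67 + 435.10 = 2422.77 km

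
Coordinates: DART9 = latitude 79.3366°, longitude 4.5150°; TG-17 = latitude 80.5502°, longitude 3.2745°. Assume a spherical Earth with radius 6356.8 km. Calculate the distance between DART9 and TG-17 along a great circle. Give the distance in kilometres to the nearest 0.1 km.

Δφ = 1.2136°,  Δλ = -1.2405°
a = sin²(Δφ/2) + cos φ₁ cos φ₂ sin²(Δλ/2) = 0.000116
c = 2·arcsin(√a) = 0.021515 rad = 1.2327°
d = R·c = 6356.8 × 0.021515 = 136.8 km

136.8 km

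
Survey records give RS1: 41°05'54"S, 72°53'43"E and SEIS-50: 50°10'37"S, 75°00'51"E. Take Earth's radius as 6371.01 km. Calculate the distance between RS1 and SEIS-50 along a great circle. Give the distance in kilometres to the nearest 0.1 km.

1022.7 km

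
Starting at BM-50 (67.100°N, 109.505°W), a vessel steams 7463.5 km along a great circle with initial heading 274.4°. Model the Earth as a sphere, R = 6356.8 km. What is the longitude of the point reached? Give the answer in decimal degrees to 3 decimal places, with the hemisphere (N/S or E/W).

165.786°E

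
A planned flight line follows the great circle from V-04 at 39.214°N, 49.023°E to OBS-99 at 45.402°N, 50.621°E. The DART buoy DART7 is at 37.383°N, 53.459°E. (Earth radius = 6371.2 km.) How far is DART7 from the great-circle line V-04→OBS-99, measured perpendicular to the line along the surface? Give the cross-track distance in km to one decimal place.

δ₁₃ = central angle V-04→DART7 = 0.068640 rad  (haversine)
θ₁₃ = bearing V-04→DART7 = 116.354°,  θ₁₂ = bearing V-04→OBS-99 = 10.279°
dₓₜ = R·arcsin(sin δ₁₃ · sin(θ₁₃ − θ₁₂)) = 6371.2·arcsin(0.06859·sin(106.075°)) = 420.198 km
|dₓₜ| = 420.198 km

420.2 km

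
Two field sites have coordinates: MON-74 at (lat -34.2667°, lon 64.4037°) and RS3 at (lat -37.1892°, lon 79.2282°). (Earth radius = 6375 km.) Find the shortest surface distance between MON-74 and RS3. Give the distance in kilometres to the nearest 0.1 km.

Δφ = -2.9225°,  Δλ = 14.8245°
a = sin²(Δφ/2) + cos φ₁ cos φ₂ sin²(Δλ/2) = 0.011607
c = 2·arcsin(√a) = 0.215895 rad = 12.3699°
d = R·c = 6375 × 0.215895 = 1376.3 km

1376.3 km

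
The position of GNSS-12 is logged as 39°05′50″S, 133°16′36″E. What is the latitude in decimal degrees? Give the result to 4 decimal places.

39.0972°S

39° + 5′/60 + 50″/3600 = 39 + 0.08333 + 0.01389 = 39.0972°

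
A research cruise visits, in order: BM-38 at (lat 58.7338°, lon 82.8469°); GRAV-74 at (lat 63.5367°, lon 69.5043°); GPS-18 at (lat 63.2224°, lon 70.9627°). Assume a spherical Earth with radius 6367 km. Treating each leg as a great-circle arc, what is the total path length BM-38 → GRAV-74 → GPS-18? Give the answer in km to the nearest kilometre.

971 km

BM-38→GRAV-74: c = 0.139787 rad, d = 890.03 km
GRAV-74→GPS-18: c = 0.012656 rad, d = 80.58 km
Total = 890.03 + 80.58 = 970.60 km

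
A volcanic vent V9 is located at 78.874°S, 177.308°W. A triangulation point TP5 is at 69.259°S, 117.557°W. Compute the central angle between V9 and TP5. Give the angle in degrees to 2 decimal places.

Δφ = 9.6150°,  Δλ = 59.7510°
a = sin²(Δφ/2) + cos φ₁ cos φ₂ sin²(Δλ/2) = 0.023980
c = 2·arcsin(√a) = 0.310961 rad = 17.8167°

17.82°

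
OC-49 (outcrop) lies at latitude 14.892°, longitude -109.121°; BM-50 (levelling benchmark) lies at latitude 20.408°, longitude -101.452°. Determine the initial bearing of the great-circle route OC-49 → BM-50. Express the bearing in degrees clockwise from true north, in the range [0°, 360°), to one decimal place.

51.8°

Δλ = 7.6690°
y = sin Δλ · cos φ₂ = 0.125074
x = cos φ₁ sin φ₂ − sin φ₁ cos φ₂ cos Δλ = 0.098278
θ = atan2(y, x) = 51.8411° → 51.8411° (mod 360°)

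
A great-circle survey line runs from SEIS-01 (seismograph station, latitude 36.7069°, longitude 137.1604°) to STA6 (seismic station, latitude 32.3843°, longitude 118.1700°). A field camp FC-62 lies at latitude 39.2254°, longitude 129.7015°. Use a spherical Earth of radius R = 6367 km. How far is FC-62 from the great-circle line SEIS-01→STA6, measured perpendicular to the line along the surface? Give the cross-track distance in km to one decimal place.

410.4 km

δ₁₃ = central angle SEIS-01→FC-62 = 0.111603 rad  (haversine)
θ₁₃ = bearing SEIS-01→FC-62 = 295.451°,  θ₁₂ = bearing SEIS-01→STA6 = 260.112°
dₓₜ = R·arcsin(sin δ₁₃ · sin(θ₁₃ − θ₁₂)) = 6367·arcsin(0.11137·sin(35.338°)) = 410.431 km
|dₓₜ| = 410.431 km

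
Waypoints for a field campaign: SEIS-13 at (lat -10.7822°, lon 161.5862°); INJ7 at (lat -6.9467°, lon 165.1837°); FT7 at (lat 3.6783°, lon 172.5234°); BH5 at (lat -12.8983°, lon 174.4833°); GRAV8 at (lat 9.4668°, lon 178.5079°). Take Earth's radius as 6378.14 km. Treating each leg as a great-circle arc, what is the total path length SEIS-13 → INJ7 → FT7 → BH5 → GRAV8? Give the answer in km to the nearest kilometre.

SEIS-13→INJ7: c = 0.091260 rad, d = 582.07 km
INJ7→FT7: c = 0.225251 rad, d = 1436.68 km
FT7→BH5: c = 0.291304 rad, d = 1857.98 km
BH5→GRAV8: c = 0.396529 rad, d = 2529.12 km
Total = 582.07 + 1436.68 + 1857.98 + 2529.12 = 6405.85 km

6406 km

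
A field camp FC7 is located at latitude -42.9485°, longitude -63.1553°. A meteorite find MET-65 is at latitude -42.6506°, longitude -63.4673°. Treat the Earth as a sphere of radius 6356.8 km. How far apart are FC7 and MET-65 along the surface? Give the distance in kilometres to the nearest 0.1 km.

41.7 km

Δφ = 0.2979°,  Δλ = -0.3120°
a = sin²(Δφ/2) + cos φ₁ cos φ₂ sin²(Δλ/2) = 0.000011
c = 2·arcsin(√a) = 0.006557 rad = 0.3757°
d = R·c = 6356.8 × 0.006557 = 41.7 km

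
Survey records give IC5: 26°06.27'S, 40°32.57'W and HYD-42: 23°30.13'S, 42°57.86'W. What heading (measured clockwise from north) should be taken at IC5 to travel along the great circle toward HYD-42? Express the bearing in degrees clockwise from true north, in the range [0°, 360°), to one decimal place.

IC5: φ = -26.10450°, λ = -40.54283°
HYD-42: φ = -23.50217°, λ = -42.96433°
Δλ = -2.4215°
y = sin Δλ · cos φ₂ = -0.038746
x = cos φ₁ sin φ₂ − sin φ₁ cos φ₂ cos Δλ = 0.045043
θ = atan2(y, x) = -40.7017° → 319.2983° (mod 360°)

319.3°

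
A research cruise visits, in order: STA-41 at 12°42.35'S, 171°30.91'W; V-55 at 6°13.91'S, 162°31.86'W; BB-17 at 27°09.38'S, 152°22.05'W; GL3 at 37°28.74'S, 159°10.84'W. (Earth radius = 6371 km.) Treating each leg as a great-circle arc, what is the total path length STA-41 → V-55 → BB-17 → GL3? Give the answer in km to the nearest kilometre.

5096 km

STA-41: φ = -12.70583°, λ = -171.51517°
V-55: φ = -6.23183°, λ = -162.53100°
BB-17: φ = -27.15633°, λ = -152.36750°
GL3: φ = -37.47900°, λ = -159.18067°
STA-41→V-55: c = 0.191469 rad, d = 1219.85 km
V-55→BB-17: c = 0.402276 rad, d = 2562.90 km
BB-17→GL3: c = 0.206142 rad, d = 1313.33 km
Total = 1219.85 + 2562.90 + 1313.33 = 5096.07 km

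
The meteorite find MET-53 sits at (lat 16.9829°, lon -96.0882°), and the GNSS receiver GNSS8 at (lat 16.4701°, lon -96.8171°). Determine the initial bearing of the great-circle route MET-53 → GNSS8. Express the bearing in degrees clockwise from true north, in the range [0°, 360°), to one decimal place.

233.8°

Δλ = -0.7289°
y = sin Δλ · cos φ₂ = -0.012199
x = cos φ₁ sin φ₂ − sin φ₁ cos φ₂ cos Δλ = -0.008927
θ = atan2(y, x) = -126.1959° → 233.8041° (mod 360°)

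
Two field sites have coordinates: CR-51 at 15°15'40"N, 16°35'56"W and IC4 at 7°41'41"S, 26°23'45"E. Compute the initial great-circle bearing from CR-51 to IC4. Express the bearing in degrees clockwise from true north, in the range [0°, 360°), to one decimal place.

115.3°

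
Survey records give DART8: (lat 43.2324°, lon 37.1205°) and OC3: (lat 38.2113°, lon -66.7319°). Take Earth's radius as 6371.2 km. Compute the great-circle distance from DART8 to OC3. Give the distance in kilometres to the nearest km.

8156 km

Δφ = -5.0211°,  Δλ = -103.8524°
a = sin²(Δφ/2) + cos φ₁ cos φ₂ sin²(Δλ/2) = 0.356686
c = 2·arcsin(√a) = 1.280090 rad = 73.3438°
d = R·c = 6371.2 × 1.280090 = 8155.7 km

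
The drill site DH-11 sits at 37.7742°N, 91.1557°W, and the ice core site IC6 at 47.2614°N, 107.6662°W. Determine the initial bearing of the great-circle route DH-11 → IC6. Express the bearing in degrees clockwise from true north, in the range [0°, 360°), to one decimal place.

313.3°

Δλ = -16.5105°
y = sin Δλ · cos φ₂ = -0.192868
x = cos φ₁ sin φ₂ − sin φ₁ cos φ₂ cos Δλ = 0.181968
θ = atan2(y, x) = -46.6656° → 313.3344° (mod 360°)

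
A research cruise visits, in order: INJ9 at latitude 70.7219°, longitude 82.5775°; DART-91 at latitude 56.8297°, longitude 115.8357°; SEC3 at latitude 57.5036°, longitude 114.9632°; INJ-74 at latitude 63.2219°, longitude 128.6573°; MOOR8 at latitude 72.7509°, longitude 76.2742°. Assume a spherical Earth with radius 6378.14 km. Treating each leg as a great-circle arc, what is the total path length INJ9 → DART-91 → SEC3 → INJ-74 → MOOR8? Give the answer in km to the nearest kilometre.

INJ9→DART-91: c = 0.344743 rad, d = 2198.82 km
DART-91→SEC3: c = 0.014370 rad, d = 91.66 km
SEC3→INJ-74: c = 0.154145 rad, d = 983.16 km
INJ-74→MOOR8: c = 0.364926 rad, d = 2327.55 km
Total = 2198.82 + 91.66 + 983.16 + 2327.55 = 5601.18 km

5601 km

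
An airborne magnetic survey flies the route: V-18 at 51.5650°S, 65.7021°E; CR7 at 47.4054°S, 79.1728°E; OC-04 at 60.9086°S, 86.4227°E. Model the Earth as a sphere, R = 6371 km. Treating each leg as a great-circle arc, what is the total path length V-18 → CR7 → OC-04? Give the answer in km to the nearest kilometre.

V-18→CR7: c = 0.168774 rad, d = 1075.26 km
CR7→OC-04: c = 0.246690 rad, d = 1571.66 km
Total = 1075.26 + 1571.66 = 2646.92 km

2647 km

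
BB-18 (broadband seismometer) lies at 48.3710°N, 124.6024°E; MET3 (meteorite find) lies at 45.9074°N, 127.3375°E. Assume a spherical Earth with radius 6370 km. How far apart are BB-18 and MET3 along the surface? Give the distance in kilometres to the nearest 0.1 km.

343.2 km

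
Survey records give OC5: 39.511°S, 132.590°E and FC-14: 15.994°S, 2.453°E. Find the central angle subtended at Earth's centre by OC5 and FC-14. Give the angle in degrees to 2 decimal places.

107.62°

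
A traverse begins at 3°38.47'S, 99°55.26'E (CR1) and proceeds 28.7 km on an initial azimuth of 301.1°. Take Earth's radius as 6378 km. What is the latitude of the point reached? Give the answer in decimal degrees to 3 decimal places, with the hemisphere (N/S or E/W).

CR1: φ = -3.64117°, λ = +99.92100°
δ = d/R = 28.7/6378 = 0.004500 rad
φ₂ = arcsin(sin φ₁ cos δ + cos φ₁ sin δ cos θ)
   = arcsin(-0.06351·0.99999 + 0.99798·0.00450·0.51653) = -3.50797°
λ₂ = λ₁ + atan2(sin θ sin δ cos φ₁, cos δ − sin φ₁ sin φ₂) = 99.69982°

3.508°S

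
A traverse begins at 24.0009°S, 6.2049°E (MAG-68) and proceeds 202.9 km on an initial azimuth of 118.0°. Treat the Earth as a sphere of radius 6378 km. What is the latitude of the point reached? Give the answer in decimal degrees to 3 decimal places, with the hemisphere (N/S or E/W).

24.846°S

δ = d/R = 202.9/6378 = 0.031812 rad
φ₂ = arcsin(sin φ₁ cos δ + cos φ₁ sin δ cos θ)
   = arcsin(-0.40675·0.99949 + 0.91354·0.03181·-0.46947) = -24.84637°
λ₂ = λ₁ + atan2(sin θ sin δ cos φ₁, cos δ − sin φ₁ sin φ₂) = 7.97841°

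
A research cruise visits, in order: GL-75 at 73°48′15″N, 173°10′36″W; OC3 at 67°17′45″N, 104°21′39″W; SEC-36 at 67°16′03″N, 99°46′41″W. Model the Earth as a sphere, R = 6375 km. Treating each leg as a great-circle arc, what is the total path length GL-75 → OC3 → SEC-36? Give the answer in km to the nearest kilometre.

2685 km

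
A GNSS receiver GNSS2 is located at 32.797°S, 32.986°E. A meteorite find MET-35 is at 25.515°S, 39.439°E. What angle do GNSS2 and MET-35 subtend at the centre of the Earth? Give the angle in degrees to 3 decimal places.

Δφ = 7.2820°,  Δλ = 6.4530°
a = sin²(Δφ/2) + cos φ₁ cos φ₂ sin²(Δλ/2) = 0.006436
c = 2·arcsin(√a) = 0.160622 rad = 9.2030°

9.203°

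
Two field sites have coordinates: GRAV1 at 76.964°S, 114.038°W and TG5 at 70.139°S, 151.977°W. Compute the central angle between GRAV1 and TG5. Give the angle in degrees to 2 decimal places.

12.39°

Δφ = 6.8250°,  Δλ = -37.9390°
a = sin²(Δφ/2) + cos φ₁ cos φ₂ sin²(Δλ/2) = 0.011641
c = 2·arcsin(√a) = 0.216205 rad = 12.3876°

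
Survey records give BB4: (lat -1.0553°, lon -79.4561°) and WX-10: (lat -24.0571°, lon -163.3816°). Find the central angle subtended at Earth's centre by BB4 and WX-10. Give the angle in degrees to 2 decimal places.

84.02°

Δφ = -23.0018°,  Δλ = -83.9255°
a = sin²(Δφ/2) + cos φ₁ cos φ₂ sin²(Δλ/2) = 0.447939
c = 2·arcsin(√a) = 1.466486 rad = 84.0235°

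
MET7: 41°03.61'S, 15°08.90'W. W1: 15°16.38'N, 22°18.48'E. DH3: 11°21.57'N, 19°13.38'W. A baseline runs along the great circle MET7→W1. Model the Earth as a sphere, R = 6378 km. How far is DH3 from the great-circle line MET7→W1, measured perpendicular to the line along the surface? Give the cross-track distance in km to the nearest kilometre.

MET7: φ = -41.06017°, λ = -15.14833°
W1: φ = +15.27300°, λ = +22.30800°
DH3: φ = +11.35950°, λ = -19.22300°
δ₁₃ = central angle MET7→DH3 = 0.917252 rad  (haversine)
θ₁₃ = bearing MET7→DH3 = 354.966°,  θ₁₂ = bearing MET7→W1 = 39.901°
dₓₜ = R·arcsin(sin δ₁₃ · sin(θ₁₃ − θ₁₂)) = 6378·arcsin(0.79393·sin(315.065°)) = -3796.850 km
|dₓₜ| = 3796.850 km

3797 km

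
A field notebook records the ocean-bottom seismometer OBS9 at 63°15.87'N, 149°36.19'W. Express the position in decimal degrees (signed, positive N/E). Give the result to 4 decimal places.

lat: 63.2645° N → +63.2645°
lon: 149.6032° W → -149.6032°

+63.2645°, -149.6032°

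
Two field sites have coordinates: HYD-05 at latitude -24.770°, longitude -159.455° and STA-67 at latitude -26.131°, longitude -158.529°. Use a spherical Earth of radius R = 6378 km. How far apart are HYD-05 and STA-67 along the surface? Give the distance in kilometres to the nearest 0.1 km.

177.8 km

Δφ = -1.3610°,  Δλ = 0.9260°
a = sin²(Δφ/2) + cos φ₁ cos φ₂ sin²(Δλ/2) = 0.000194
c = 2·arcsin(√a) = 0.027878 rad = 1.5973°
d = R·c = 6378 × 0.027878 = 177.8 km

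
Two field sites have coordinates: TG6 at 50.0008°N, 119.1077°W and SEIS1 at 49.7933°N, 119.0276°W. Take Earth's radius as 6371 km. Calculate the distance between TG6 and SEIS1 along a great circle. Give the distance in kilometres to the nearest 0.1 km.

23.8 km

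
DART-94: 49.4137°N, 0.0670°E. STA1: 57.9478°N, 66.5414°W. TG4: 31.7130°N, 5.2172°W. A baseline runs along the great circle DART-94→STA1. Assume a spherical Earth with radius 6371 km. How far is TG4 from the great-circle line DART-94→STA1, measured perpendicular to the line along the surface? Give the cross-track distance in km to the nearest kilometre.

1834 km

δ₁₃ = central angle DART-94→TG4 = 0.316580 rad  (haversine)
θ₁₃ = bearing DART-94→TG4 = 194.576°,  θ₁₂ = bearing DART-94→STA1 = 308.785°
dₓₜ = R·arcsin(sin δ₁₃ · sin(θ₁₃ − θ₁₂)) = 6371·arcsin(0.31132·sin(-114.210°)) = -1834.201 km
|dₓₜ| = 1834.201 km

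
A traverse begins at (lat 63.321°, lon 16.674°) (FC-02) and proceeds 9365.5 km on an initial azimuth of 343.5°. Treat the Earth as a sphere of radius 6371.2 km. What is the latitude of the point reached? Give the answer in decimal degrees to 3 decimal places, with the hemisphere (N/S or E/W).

31.215°N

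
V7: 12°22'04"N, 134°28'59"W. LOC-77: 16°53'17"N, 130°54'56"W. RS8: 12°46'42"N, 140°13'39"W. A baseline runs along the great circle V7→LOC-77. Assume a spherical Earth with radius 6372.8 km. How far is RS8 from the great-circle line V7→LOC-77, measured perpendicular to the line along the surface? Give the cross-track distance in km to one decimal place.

V7: φ = +12.36778°, λ = -134.48306°
LOC-77: φ = +16.88806°, λ = -130.91556°
RS8: φ = +12.77833°, λ = -140.22750°
δ₁₃ = central angle V7→RS8 = 0.098115 rad  (haversine)
θ₁₃ = bearing V7→RS8 = 274.810°,  θ₁₂ = bearing V7→LOC-77 = 36.932°
dₓₜ = R·arcsin(sin δ₁₃ · sin(θ₁₃ − θ₁₂)) = 6372.8·arcsin(0.09796·sin(237.878°)) = -529.311 km
|dₓₜ| = 529.311 km

529.3 km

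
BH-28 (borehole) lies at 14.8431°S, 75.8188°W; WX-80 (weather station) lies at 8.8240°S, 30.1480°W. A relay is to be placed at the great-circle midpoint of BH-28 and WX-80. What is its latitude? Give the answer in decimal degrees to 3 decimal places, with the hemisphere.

12.808°S

Bx = cos φ₂ cos Δλ = 0.690509,  By = cos φ₂ sin Δλ = 0.706870
φₘ = atan2(sin φ₁ + sin φ₂, √((cos φ₁ + Bx)² + By²)) = -12.80781°
λₘ = λ₁ + atan2(By, cos φ₁ + Bx) = -52.71763°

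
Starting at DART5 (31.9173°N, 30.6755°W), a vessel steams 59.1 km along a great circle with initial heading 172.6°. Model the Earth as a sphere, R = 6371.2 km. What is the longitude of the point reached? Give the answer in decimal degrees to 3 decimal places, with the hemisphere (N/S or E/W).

30.595°W

δ = d/R = 59.1/6371.2 = 0.009276 rad
φ₂ = arcsin(sin φ₁ cos δ + cos φ₁ sin δ cos θ)
   = arcsin(0.52869·0.99996 + 0.84881·0.00928·-0.99167) = 31.39022°
λ₂ = λ₁ + atan2(sin θ sin δ cos φ₁, cos δ − sin φ₁ sin φ₂) = -30.59531°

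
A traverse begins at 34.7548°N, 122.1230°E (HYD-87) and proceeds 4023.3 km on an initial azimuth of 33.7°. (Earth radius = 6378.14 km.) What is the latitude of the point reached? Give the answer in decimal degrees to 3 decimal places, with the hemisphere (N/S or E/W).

59.712°N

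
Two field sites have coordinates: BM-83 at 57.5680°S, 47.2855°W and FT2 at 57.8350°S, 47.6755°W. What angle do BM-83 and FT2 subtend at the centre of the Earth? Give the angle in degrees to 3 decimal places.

0.339°

Δφ = -0.2670°,  Δλ = -0.3900°
a = sin²(Δφ/2) + cos φ₁ cos φ₂ sin²(Δλ/2) = 0.000009
c = 2·arcsin(√a) = 0.005911 rad = 0.3387°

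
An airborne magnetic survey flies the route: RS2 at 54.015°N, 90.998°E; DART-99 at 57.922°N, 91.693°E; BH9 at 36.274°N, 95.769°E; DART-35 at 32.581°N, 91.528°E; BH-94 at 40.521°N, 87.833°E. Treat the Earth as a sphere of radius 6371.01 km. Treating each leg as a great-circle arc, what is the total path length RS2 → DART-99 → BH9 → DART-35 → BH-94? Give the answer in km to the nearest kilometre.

RS2→DART-99: c = 0.068526 rad, d = 436.58 km
DART-99→BH9: c = 0.380754 rad, d = 2425.79 km
BH9→DART-35: c = 0.088760 rad, d = 565.49 km
DART-35→BH-94: c = 0.147907 rad, d = 942.31 km
Total = 436.58 + 2425.79 + 565.49 + 942.31 = 4370.17 km

4370 km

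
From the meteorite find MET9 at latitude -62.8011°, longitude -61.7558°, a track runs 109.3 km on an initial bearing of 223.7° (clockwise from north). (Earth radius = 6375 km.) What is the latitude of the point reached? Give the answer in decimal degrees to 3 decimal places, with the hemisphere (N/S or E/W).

63.503°S

δ = d/R = 109.3/6375 = 0.017145 rad
φ₂ = arcsin(sin φ₁ cos δ + cos φ₁ sin δ cos θ)
   = arcsin(-0.88943·0.99985 + 0.45708·0.01714·-0.72297) = -63.50327°
λ₂ = λ₁ + atan2(sin θ sin δ cos φ₁, cos δ − sin φ₁ sin φ₂) = -63.27711°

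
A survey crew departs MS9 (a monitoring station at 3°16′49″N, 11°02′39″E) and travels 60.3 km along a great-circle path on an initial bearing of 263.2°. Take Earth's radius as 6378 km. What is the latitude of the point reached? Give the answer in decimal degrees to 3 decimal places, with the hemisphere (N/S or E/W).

MS9: φ = +3.28028°, λ = +11.04417°
δ = d/R = 60.3/6378 = 0.009454 rad
φ₂ = arcsin(sin φ₁ cos δ + cos φ₁ sin δ cos θ)
   = arcsin(0.05722·0.99996 + 0.99836·0.00945·-0.11840) = 3.21600°
λ₂ = λ₁ + atan2(sin θ sin δ cos φ₁, cos δ − sin φ₁ sin φ₂) = 10.50543°

3.216°N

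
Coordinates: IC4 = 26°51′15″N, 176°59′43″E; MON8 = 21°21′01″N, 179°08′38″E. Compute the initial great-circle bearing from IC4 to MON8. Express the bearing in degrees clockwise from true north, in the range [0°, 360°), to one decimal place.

159.9°

IC4: φ = +26.85417°, λ = +176.99528°
MON8: φ = +21.35028°, λ = +179.14389°
Δλ = 2.1486°
y = sin Δλ · cos φ₂ = 0.034919
x = cos φ₁ sin φ₂ − sin φ₁ cos φ₂ cos Δλ = -0.095618
θ = atan2(y, x) = 159.9383° → 159.9383° (mod 360°)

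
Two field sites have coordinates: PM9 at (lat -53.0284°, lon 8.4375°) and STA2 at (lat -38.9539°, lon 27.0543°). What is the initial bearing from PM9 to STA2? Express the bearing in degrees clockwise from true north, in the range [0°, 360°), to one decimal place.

49.7°

Δλ = 18.6168°
y = sin Δλ · cos φ₂ = 0.248255
x = cos φ₁ sin φ₂ − sin φ₁ cos φ₂ cos Δλ = 0.210674
θ = atan2(y, x) = 49.6815° → 49.6815° (mod 360°)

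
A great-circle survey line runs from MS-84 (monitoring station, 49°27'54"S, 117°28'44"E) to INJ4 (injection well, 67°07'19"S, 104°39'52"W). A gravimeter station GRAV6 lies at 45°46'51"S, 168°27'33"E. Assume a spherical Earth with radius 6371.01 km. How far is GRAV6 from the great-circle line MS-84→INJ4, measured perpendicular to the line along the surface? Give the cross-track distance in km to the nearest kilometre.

MS-84: φ = -49.46500°, λ = +117.47889°
INJ4: φ = -67.12194°, λ = -104.66444°
GRAV6: φ = -45.78083°, λ = +168.45917°
δ₁₃ = central angle MS-84→GRAV6 = 0.591611 rad  (haversine)
θ₁₃ = bearing MS-84→GRAV6 = 103.699°,  θ₁₂ = bearing MS-84→INJ4 = 162.310°
dₓₜ = R·arcsin(sin δ₁₃ · sin(θ₁₃ − θ₁₂)) = 6371.01·arcsin(0.55770·sin(-58.611°)) = -3161.238 km
|dₓₜ| = 3161.238 km

3161 km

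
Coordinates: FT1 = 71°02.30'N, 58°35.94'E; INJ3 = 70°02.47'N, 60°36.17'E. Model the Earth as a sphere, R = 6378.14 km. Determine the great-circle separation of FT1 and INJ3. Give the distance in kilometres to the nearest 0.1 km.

FT1: φ = +71.03833°, λ = +58.59900°
INJ3: φ = +70.04117°, λ = +60.60283°
Δφ = -0.9972°,  Δλ = 2.0038°
a = sin²(Δφ/2) + cos φ₁ cos φ₂ sin²(Δλ/2) = 0.000110
c = 2·arcsin(√a) = 0.020942 rad = 1.1999°
d = R·c = 6378.14 × 0.020942 = 133.6 km

133.6 km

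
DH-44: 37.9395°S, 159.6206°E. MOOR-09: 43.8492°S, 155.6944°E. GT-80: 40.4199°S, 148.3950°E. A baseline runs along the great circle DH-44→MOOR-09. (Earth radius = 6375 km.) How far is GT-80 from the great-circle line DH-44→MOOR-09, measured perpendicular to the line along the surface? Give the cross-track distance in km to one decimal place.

712.2 km

δ₁₃ = central angle DH-44→GT-80 = 0.157796 rad  (haversine)
θ₁₃ = bearing DH-44→GT-80 = 250.586°,  θ₁₂ = bearing DH-44→MOOR-09 = 205.398°
dₓₜ = R·arcsin(sin δ₁₃ · sin(θ₁₃ − θ₁₂)) = 6375·arcsin(0.15714·sin(45.188°)) = 712.163 km
|dₓₜ| = 712.163 km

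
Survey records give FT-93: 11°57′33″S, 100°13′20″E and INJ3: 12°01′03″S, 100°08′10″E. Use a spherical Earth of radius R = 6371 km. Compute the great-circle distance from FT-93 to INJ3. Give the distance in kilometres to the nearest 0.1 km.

11.4 km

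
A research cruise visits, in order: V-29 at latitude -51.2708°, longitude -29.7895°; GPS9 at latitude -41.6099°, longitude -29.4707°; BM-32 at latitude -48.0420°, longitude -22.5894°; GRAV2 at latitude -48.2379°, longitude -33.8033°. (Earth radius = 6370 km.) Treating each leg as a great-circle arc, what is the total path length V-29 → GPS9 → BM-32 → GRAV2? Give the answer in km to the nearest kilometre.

2803 km

V-29→GPS9: c = 0.168658 rad, d = 1074.35 km
GPS9→BM-32: c = 0.140798 rad, d = 896.88 km
BM-32→GRAV2: c = 0.130535 rad, d = 831.51 km
Total = 1074.35 + 896.88 + 831.51 = 2802.74 km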